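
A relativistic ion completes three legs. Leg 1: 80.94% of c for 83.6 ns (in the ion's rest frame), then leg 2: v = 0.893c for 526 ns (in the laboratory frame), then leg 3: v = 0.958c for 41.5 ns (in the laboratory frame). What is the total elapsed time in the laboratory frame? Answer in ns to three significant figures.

Leg 1: β = 0.8094; γ = 1/√(1 − 0.8094²) = 1/√0.3449 = 1.703; Δt_1 = 1.703 × 83.6 = 142.4 ns.
Leg 2: 526 ns is already measured in the laboratory frame.
Leg 3: 41.5 ns is already measured in the laboratory frame.
Total: 142.4 + 526.0 + 41.50 ns.

Δt = 710 ns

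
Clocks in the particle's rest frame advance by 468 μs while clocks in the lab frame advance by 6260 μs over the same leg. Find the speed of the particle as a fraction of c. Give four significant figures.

The proper time is measured in the particle's rest frame (both events occur at the particle's location); Δt is measured in the lab frame. γ = Δt/τ = 6260/468 = 13.38.
β = √(1 − 1/γ²) = √(1 − 0.005589) = √0.9944

v = 0.9972c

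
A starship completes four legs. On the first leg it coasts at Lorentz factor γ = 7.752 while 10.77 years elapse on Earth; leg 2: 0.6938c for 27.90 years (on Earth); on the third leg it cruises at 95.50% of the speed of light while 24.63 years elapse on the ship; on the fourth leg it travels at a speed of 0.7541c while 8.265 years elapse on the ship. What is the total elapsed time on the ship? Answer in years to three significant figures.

τ = 54.4 years

Leg 1: γ = 7.752; τ_1 = 10.77/7.752 = 1.389 years.
Leg 2: γ = 1/√(1 − 0.6938²) = 1/√0.5186 = 1.389; τ_2 = 27.90/1.389 = 20.09 years.
Leg 3: 24.63 years is already measured on the ship.
Leg 4: 8.265 years is already measured on the ship.
Total: 1.389 + 20.09 + 24.63 + 8.265 years.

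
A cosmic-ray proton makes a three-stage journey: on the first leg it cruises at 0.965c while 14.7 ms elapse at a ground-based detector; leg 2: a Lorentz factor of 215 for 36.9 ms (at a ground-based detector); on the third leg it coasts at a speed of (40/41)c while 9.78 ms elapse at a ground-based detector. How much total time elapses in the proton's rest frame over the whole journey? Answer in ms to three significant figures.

τ = 6.17 ms

Leg 1: γ = 1/√(1 − 0.965²) = 1/√0.06878 = 3.813; τ_1 = 14.7/3.813 = 3.855 ms.
Leg 2: γ = 215; τ_2 = 36.9/215.0 = 0.1716 ms.
Leg 3: γ = 1/√(1 − (40/41)²) = 41/9 ≈ 4.556; τ_3 = 9.78/4.556 = 2.147 ms.
Total: 3.855 + 0.1716 + 2.147 ms.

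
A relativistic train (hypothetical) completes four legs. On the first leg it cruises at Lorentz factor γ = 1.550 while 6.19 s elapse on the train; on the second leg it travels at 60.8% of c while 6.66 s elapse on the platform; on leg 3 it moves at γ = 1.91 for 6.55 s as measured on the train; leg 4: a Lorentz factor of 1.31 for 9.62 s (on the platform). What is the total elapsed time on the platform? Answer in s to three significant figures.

Leg 1: γ = 1.550; Δt_1 = 1.550 × 6.19 = 9.595 s.
Leg 2: 6.66 s is already measured on the platform.
Leg 3: γ = 1.91; Δt_3 = 1.910 × 6.55 = 12.51 s.
Leg 4: 9.62 s is already measured on the platform.
Total: 9.595 + 6.660 + 12.51 + 9.620 s.

Δt = 38.4 s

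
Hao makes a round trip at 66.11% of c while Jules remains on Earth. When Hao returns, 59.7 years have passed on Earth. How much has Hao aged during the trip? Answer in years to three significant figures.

β = 0.6611; γ = 1/√(1 − 0.6611²) = 1/√0.5629 = 1.333
Hao's clock measures proper time along the trip: τ = Δt/γ = 59.7/1.333 years.

τ = 44.8 years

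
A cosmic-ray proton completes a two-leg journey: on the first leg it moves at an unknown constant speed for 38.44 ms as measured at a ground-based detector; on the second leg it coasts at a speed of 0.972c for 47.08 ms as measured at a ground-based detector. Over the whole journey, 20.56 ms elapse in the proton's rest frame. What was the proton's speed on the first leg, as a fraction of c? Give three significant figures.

β = 0.969

Leg 1: speed unknown; τ_1 = 38.44/γ_1.
Leg 2: γ = 1/√(1 − 0.972²) = 1/√0.05522 = 4.256; τ_2 = 47.08/4.256 = 11.06 ms.
Total proper time: τ_1 + 11.06 = 20.56, so τ_1 = 20.56 − 11.06 = 9.497 ms.
γ_1 = 38.44/9.497 = 4.048; β = √(1 − 1/γ²) = √0.9390.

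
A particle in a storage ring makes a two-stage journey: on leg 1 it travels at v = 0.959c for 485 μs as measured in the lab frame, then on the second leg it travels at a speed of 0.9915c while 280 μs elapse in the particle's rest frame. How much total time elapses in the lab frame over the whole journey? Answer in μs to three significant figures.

Δt = 2640 μs

Leg 1: 485 μs is already measured in the lab frame.
Leg 2: γ = 1/√(1 − 0.9915²) = 1/√0.01693 = 7.686; Δt_2 = 7.686 × 280 = 2152 μs.
Total: 485.0 + 2152 μs.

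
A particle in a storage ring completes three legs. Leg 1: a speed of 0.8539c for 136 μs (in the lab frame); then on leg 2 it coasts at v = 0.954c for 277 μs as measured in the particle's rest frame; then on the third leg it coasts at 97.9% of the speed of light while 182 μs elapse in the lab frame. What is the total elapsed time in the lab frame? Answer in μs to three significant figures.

Δt = 1240 μs

Leg 1: 136 μs is already measured in the lab frame.
Leg 2: γ = 1/√(1 − 0.954²) = 1/√0.08988 = 3.335; Δt_2 = 3.335 × 277 = 923.9 μs.
Leg 3: 182 μs is already measured in the lab frame.
Total: 136.0 + 923.9 + 182.0 μs.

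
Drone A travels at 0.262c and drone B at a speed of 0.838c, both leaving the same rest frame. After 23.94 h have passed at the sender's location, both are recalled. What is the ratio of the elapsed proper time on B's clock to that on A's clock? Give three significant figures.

τ_B/τ_A = 0.565

A: γ = 1/√(1 − 0.262²) = 1/√0.9314 = 1.036. B: γ = 1/√(1 − 0.838²) = 1/√0.2978 = 1.833.
τ_A/τ_B = γ_B/γ_A = 1.833/1.036 = 1.769, so τ_B/τ_A = 0.5654.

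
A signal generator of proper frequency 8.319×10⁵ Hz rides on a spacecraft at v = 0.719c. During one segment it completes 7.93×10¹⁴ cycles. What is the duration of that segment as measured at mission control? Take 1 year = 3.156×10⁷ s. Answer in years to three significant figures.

Δt = 43.5 years

γ = 1/√(1 − 0.719²) = 1/√0.4830 = 1.439
Proper time for N cycles: τ = N/f = 7.93×10¹⁴/(8.319×10⁵) = 9.532×10⁸ s = 30.20 years.
Lab-frame duration Δt = γτ = 1.439 × 30.20 = 43.46 years.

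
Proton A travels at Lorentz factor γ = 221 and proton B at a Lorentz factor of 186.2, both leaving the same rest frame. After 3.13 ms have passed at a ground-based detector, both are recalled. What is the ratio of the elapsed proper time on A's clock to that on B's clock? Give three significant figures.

A: γ = 221. B: γ = 186.2.
τ_A/τ_B = γ_B/γ_A = 186.2/221.0 = 0.8425, so τ_A/τ_B = 0.8425.

τ_A/τ_B = 0.843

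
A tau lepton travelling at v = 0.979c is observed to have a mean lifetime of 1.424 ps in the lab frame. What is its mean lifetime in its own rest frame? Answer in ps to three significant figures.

τ₀ = 0.290 ps

γ = 1/√(1 − 0.979²) = 1/√0.04156 = 4.905
The lab-frame lifetime is the dilated interval; the proper lifetime is τ₀ = Δt/γ = 1.424/4.905 ps.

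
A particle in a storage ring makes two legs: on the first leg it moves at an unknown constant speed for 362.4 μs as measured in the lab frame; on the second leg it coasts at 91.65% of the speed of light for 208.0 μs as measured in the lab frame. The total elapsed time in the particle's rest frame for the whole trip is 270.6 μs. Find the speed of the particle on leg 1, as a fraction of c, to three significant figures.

Leg 1: speed unknown; τ_1 = 362.4/γ_1.
Leg 2: β = 0.9165; γ = 1/√(1 − 0.9165²) = 1/√0.1600 = 2.500; τ_2 = 208.0/2.500 = 83.21 μs.
Total proper time: τ_1 + 83.21 = 270.6, so τ_1 = 270.6 − 83.21 = 187.4 μs.
γ_1 = 362.4/187.4 = 1.934; β = √(1 − 1/γ²) = √0.7326.

β = 0.856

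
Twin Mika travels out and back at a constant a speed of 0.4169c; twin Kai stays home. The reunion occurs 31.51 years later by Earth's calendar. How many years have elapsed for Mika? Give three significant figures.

τ = 28.6 years

γ = 1/√(1 − 0.4169²) = 1/√0.8262 = 1.100
Mika's clock measures proper time along the trip: τ = Δt/γ = 31.51/1.100 years.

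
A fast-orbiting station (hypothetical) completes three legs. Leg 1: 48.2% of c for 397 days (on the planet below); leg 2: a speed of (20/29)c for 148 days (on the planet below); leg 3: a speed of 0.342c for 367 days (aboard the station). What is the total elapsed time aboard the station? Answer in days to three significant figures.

τ = 822 days

Leg 1: β = 0.482; γ = 1/√(1 − 0.482²) = 1/√0.7677 = 1.141; τ_1 = 397/1.141 = 347.8 days.
Leg 2: γ = 1/√(1 − (20/29)²) = 29/21 ≈ 1.381; τ_2 = 148/1.381 = 107.2 days.
Leg 3: 367 days is already measured aboard the station.
Total: 347.8 + 107.2 + 367.0 days.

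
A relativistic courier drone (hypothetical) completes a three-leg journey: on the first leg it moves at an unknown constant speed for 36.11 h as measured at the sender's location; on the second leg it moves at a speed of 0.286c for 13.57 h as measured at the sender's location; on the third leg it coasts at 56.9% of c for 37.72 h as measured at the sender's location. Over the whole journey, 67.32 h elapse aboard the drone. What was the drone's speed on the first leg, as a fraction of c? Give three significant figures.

β = 0.764

Leg 1: speed unknown; τ_1 = 36.11/γ_1.
Leg 2: γ = 1/√(1 − 0.286²) = 1/√0.9182 = 1.044; τ_2 = 13.57/1.044 = 13.00 h.
Leg 3: β = 0.569; γ = 1/√(1 − 0.569²) = 1/√0.6762 = 1.216; τ_3 = 37.72/1.216 = 31.02 h.
Total proper time: τ_1 + 13.00 + 31.02 = 67.32, so τ_1 = 67.32 − 44.02 = 23.30 h.
γ_1 = 36.11/23.30 = 1.550; β = √(1 − 1/γ²) = √0.5837.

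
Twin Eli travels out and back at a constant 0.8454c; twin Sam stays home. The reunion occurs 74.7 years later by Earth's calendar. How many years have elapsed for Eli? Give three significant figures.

γ = 1/√(1 − 0.8454²) = 1/√0.2853 = 1.872
Eli's clock measures proper time along the trip: τ = Δt/γ = 74.7/1.872 years.

τ = 39.9 years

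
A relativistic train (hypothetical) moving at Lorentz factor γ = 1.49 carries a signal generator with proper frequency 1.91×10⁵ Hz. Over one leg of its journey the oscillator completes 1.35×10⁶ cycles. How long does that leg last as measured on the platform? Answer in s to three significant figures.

Δt = 10.5 s

γ = 1.49
Proper time for N cycles: τ = N/f = 1.35×10⁶/(1.91×10⁵) = 7.068×10⁰ s = 7.068 s.
Lab-frame duration Δt = γτ = 1.490 × 7.068 = 10.53 s.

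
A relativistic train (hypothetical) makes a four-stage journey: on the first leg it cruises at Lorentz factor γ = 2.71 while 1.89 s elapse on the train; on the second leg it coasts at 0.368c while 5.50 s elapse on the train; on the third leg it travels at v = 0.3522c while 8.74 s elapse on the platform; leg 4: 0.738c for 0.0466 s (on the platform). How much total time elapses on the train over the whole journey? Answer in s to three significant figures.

τ = 15.6 s

Leg 1: 1.89 s is already measured on the train.
Leg 2: 5.50 s is already measured on the train.
Leg 3: γ = 1/√(1 − 0.3522²) = 1/√0.8760 = 1.068; τ_3 = 8.74/1.068 = 8.180 s.
Leg 4: γ = 1/√(1 − 0.738²) = 1/√0.4554 = 1.482; τ_4 = 0.0466/1.482 = 0.03145 s.
Total: 1.890 + 5.500 + 8.180 + 0.03145 s.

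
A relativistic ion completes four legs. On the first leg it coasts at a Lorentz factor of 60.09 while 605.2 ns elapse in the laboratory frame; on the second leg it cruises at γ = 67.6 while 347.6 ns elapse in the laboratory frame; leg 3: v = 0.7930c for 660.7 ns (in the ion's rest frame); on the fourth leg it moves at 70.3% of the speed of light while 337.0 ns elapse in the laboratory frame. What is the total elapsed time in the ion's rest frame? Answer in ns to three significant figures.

τ = 916 ns

Leg 1: γ = 60.09; τ_1 = 605.2/60.09 = 10.07 ns.
Leg 2: γ = 67.6; τ_2 = 347.6/67.60 = 5.142 ns.
Leg 3: 660.7 ns is already measured in the ion's rest frame.
Leg 4: β = 0.703; γ = 1/√(1 − 0.703²) = 1/√0.5058 = 1.406; τ_4 = 337.0/1.406 = 239.7 ns.
Total: 10.07 + 5.142 + 660.7 + 239.7 ns.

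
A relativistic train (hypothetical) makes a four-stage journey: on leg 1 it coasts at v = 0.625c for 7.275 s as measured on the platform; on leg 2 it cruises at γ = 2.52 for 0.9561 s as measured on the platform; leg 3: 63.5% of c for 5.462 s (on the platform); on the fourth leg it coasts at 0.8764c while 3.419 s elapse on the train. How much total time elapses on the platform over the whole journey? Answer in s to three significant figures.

Δt = 20.8 s

Leg 1: 7.275 s is already measured on the platform.
Leg 2: 0.9561 s is already measured on the platform.
Leg 3: 5.462 s is already measured on the platform.
Leg 4: γ = 1/√(1 − 0.8764²) = 1/√0.2319 = 2.076; Δt_4 = 2.076 × 3.419 = 7.099 s.
Total: 7.275 + 0.9561 + 5.462 + 7.099 s.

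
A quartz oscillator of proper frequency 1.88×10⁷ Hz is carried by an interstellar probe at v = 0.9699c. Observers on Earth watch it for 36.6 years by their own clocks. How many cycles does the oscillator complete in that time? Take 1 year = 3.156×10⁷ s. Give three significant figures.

γ = 1/√(1 − 0.9699²) = 1/√0.05929 = 4.107
During 36.6 years of lab time, the oscillator's proper time advances by τ = Δt/γ = 36.6/4.107 = 8.912 years = 2.813×10⁸ s.
N = f × τ = 1.88×10⁷ × 2.813×10⁸ = 5.288×10¹⁵.

N = 5.29×10¹⁵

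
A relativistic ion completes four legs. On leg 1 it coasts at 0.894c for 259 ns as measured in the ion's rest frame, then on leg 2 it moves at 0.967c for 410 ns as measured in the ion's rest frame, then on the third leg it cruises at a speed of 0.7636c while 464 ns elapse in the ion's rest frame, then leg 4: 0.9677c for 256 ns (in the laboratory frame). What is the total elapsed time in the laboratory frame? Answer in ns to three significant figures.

Δt = 3160 ns

Leg 1: γ = 1/√(1 − 0.894²) = 1/√0.2008 = 2.232; Δt_1 = 2.232 × 259 = 578.0 ns.
Leg 2: γ = 1/√(1 − 0.967²) = 1/√0.06491 = 3.925; Δt_2 = 3.925 × 410 = 1609 ns.
Leg 3: γ = 1/√(1 − 0.7636²) = 1/√0.4169 = 1.549; Δt_3 = 1.549 × 464 = 718.6 ns.
Leg 4: 256 ns is already measured in the laboratory frame.
Total: 578.0 + 1609 + 718.6 + 256.0 ns.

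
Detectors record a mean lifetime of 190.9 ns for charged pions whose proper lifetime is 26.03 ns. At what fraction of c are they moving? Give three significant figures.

β = 0.991

γ = Δt/τ₀ = 190.9/26.03 = 7.334
β = √(1 − 1/γ²) = √(1 − 0.01859) = √0.9814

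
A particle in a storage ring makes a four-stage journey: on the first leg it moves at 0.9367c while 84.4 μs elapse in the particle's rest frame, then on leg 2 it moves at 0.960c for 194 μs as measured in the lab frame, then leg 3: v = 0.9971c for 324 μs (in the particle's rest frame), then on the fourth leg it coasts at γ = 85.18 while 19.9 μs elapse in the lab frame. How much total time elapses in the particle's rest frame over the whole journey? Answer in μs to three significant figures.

τ = 463 μs

Leg 1: 84.4 μs is already measured in the particle's rest frame.
Leg 2: γ = 1/√(1 − 0.960²) = 25/7 ≈ 3.571; τ_2 = 194/3.571 = 54.32 μs.
Leg 3: 324 μs is already measured in the particle's rest frame.
Leg 4: γ = 85.18; τ_4 = 19.9/85.18 = 0.2336 μs.
Total: 84.40 + 54.32 + 324.0 + 0.2336 μs.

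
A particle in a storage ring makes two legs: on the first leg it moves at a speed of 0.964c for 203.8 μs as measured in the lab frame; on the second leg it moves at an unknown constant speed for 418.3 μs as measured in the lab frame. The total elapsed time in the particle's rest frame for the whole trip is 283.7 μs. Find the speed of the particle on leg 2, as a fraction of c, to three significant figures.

β = 0.836

Leg 1: γ = 1/√(1 − 0.964²) = 1/√0.07070 = 3.761; τ_1 = 203.8/3.761 = 54.19 μs.
Leg 2: speed unknown; τ_2 = 418.3/γ_2.
Total proper time: 54.19 + τ_2 = 283.7, so τ_2 = 283.7 − 54.19 = 229.5 μs.
γ_2 = 418.3/229.5 = 1.823; β = √(1 − 1/γ²) = √0.6990.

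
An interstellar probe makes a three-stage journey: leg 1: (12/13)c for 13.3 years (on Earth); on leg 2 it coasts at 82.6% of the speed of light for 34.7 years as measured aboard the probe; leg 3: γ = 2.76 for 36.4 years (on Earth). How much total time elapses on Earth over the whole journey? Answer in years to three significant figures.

Leg 1: 13.3 years is already measured on Earth.
Leg 2: β = 0.826; γ = 1/√(1 − 0.826²) = 1/√0.3177 = 1.774; Δt_2 = 1.774 × 34.7 = 61.56 years.
Leg 3: 36.4 years is already measured on Earth.
Total: 13.30 + 61.56 + 36.40 years.

Δt = 111 years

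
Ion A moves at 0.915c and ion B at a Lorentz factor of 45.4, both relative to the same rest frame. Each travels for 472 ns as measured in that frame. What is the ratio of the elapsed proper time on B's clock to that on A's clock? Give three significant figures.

τ_B/τ_A = 0.0546

A: γ = 1/√(1 − 0.915²) = 1/√0.1628 = 2.479. B: γ = 45.4.
τ_A/τ_B = γ_B/γ_A = 45.40/2.479 = 18.32, so τ_B/τ_A = 0.05459.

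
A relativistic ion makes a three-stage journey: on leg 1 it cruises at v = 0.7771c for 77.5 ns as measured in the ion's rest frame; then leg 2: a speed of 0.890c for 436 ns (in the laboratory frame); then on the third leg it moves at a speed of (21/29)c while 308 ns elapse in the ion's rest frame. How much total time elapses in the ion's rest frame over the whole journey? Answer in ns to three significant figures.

Leg 1: 77.5 ns is already measured in the ion's rest frame.
Leg 2: γ = 1/√(1 − 0.890²) = 1/√0.2079 = 2.193; τ_2 = 436/2.193 = 198.8 ns.
Leg 3: 308 ns is already measured in the ion's rest frame.
Total: 77.50 + 198.8 + 308.0 ns.

τ = 584 ns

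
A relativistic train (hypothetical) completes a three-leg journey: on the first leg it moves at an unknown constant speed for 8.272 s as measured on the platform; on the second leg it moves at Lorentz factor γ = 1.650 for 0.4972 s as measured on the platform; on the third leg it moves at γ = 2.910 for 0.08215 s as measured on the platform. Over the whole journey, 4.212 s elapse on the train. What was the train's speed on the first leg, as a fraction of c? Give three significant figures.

Leg 1: speed unknown; τ_1 = 8.272/γ_1.
Leg 2: γ = 1.650; τ_2 = 0.4972/1.650 = 0.3013 s.
Leg 3: γ = 2.910; τ_3 = 0.08215/2.910 = 0.02823 s.
Total proper time: τ_1 + 0.3013 + 0.02823 = 4.212, so τ_1 = 4.212 − 0.3296 = 3.882 s.
γ_1 = 8.272/3.882 = 2.131; β = √(1 − 1/γ²) = √0.7797.

β = 0.883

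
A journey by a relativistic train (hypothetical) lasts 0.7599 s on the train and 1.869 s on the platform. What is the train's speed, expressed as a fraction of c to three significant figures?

β = 0.914

The proper time is measured on the train (both events occur at the train's location); Δt is measured on the platform. γ = Δt/τ = 1.869/0.7599 = 2.460.
β = √(1 − 1/γ²) = √(1 − 0.1653) = √0.8347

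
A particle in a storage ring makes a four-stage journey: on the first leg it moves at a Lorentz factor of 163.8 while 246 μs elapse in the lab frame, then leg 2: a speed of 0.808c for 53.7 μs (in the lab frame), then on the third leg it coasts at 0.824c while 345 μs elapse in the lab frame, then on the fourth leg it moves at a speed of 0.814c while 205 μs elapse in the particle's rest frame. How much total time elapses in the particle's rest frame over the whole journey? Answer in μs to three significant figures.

Leg 1: γ = 163.8; τ_1 = 246/163.8 = 1.502 μs.
Leg 2: γ = 1/√(1 − 0.808²) = 1/√0.3471 = 1.697; τ_2 = 53.7/1.697 = 31.64 μs.
Leg 3: γ = 1/√(1 − 0.824²) = 1/√0.3210 = 1.765; τ_3 = 345/1.765 = 195.5 μs.
Leg 4: 205 μs is already measured in the particle's rest frame.
Total: 1.502 + 31.64 + 195.5 + 205.0 μs.

τ = 434 μs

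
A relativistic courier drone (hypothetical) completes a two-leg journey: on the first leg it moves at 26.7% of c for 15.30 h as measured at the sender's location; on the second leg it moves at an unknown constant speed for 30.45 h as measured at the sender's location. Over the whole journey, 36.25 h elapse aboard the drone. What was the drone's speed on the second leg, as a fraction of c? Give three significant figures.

Leg 1: β = 0.267; γ = 1/√(1 − 0.267²) = 1/√0.9287 = 1.038; τ_1 = 15.30/1.038 = 14.74 h.
Leg 2: speed unknown; τ_2 = 30.45/γ_2.
Total proper time: 14.74 + τ_2 = 36.25, so τ_2 = 36.25 − 14.74 = 21.51 h.
γ_2 = 30.45/21.51 = 1.416; β = √(1 − 1/γ²) = √0.5012.

β = 0.708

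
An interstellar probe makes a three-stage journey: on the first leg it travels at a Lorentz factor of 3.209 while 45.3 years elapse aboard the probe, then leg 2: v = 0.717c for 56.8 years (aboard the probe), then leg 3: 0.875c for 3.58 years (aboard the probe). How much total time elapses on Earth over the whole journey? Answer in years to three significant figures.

Δt = 234 years

Leg 1: γ = 3.209; Δt_1 = 3.209 × 45.3 = 145.4 years.
Leg 2: γ = 1/√(1 − 0.717²) = 1/√0.4859 = 1.435; Δt_2 = 1.435 × 56.8 = 81.48 years.
Leg 3: γ = 1/√(1 − 0.875²) = 1/√0.2344 = 2.066; Δt_3 = 2.066 × 3.58 = 7.395 years.
Total: 145.4 + 81.48 + 7.395 years.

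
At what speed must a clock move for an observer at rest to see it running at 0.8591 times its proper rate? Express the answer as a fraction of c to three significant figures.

β = 0.512

Rate ratio = 1/γ, so γ = 1/0.8591 = 1.164.
β = √(1 − 1/γ²) = √(1 − 0.8591²) = √0.2619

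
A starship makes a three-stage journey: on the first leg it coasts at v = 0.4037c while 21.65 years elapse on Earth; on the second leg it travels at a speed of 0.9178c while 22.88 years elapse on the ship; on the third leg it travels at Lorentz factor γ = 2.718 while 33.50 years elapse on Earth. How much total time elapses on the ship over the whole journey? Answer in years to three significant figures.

Leg 1: γ = 1/√(1 − 0.4037²) = 1/√0.8370 = 1.093; τ_1 = 21.65/1.093 = 19.81 years.
Leg 2: 22.88 years is already measured on the ship.
Leg 3: γ = 2.718; τ_3 = 33.50/2.718 = 12.33 years.
Total: 19.81 + 22.88 + 12.33 years.

τ = 55.0 years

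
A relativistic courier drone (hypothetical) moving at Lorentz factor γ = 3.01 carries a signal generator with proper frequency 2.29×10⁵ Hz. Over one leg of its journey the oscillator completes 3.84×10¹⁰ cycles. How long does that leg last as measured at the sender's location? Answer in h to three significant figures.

Δt = 140 h

γ = 3.01
Proper time for N cycles: τ = N/f = 3.84×10¹⁰/(2.29×10⁵) = 1.677×10⁵ s = 46.58 h.
Lab-frame duration Δt = γτ = 3.010 × 46.58 = 140.2 h.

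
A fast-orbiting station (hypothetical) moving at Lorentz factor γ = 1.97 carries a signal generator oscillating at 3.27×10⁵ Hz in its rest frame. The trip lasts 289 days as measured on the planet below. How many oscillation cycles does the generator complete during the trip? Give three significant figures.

γ = 1.97
The oscillator's own cycle count is N = f × τ where τ is the proper time aboard the station. τ = Δt/γ = 289/1.970 = 146.7 days = 1.267×10⁷ s.
N = 3.27×10⁵ × 1.267×10⁷ = 4.145×10¹².

N = 4.14×10¹²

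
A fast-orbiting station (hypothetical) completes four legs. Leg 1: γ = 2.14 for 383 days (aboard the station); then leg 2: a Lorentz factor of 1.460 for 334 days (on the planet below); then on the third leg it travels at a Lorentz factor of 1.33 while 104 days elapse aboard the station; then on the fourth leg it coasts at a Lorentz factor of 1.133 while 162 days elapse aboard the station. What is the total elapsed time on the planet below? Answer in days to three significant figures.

Leg 1: γ = 2.14; Δt_1 = 2.140 × 383 = 819.6 days.
Leg 2: 334 days is already measured on the planet below.
Leg 3: γ = 1.33; Δt_3 = 1.330 × 104 = 138.3 days.
Leg 4: γ = 1.133; Δt_4 = 1.133 × 162 = 183.5 days.
Total: 819.6 + 334.0 + 138.3 + 183.5 days.

Δt = 1480 days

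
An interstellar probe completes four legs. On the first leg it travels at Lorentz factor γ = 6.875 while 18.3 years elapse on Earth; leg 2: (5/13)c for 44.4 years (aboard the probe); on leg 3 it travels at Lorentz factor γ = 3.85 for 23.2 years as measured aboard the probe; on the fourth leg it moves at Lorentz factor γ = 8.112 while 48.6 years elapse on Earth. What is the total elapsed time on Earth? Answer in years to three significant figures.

Δt = 204 years

Leg 1: 18.3 years is already measured on Earth.
Leg 2: γ = 1/√(1 − (5/13)²) = 13/12 ≈ 1.083; Δt_2 = 1.083 × 44.4 = 48.10 years.
Leg 3: γ = 3.85; Δt_3 = 3.850 × 23.2 = 89.32 years.
Leg 4: 48.6 years is already measured on Earth.
Total: 18.30 + 48.10 + 89.32 + 48.60 years.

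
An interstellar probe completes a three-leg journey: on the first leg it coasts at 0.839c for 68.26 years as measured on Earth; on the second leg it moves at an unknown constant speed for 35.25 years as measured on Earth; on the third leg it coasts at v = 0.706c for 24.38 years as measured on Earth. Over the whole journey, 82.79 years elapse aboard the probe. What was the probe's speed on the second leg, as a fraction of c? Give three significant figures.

β = 0.593

Leg 1: γ = 1/√(1 − 0.839²) = 1/√0.2961 = 1.838; τ_1 = 68.26/1.838 = 37.14 years.
Leg 2: speed unknown; τ_2 = 35.25/γ_2.
Leg 3: γ = 1/√(1 − 0.706²) = 1/√0.5016 = 1.412; τ_3 = 24.38/1.412 = 17.27 years.
Total proper time: 37.14 + τ_2 + 17.27 = 82.79, so τ_2 = 82.79 − 54.41 = 28.38 years.
γ_2 = 35.25/28.38 = 1.242; β = √(1 − 1/γ²) = √0.3517.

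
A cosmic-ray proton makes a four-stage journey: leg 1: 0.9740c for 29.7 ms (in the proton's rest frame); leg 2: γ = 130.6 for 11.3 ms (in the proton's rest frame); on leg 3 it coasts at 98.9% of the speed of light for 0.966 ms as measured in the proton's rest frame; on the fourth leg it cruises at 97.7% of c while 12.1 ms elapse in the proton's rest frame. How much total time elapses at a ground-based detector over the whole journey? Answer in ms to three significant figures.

Leg 1: γ = 1/√(1 − 0.9740²) = 1/√0.05132 = 4.414; Δt_1 = 4.414 × 29.7 = 131.1 ms.
Leg 2: γ = 130.6; Δt_2 = 130.6 × 11.3 = 1476 ms.
Leg 3: β = 0.989; γ = 1/√(1 − 0.989²) = 1/√0.02188 = 6.761; Δt_3 = 6.761 × 0.966 = 6.531 ms.
Leg 4: β = 0.977; γ = 1/√(1 − 0.977²) = 1/√0.04547 = 4.690; Δt_4 = 4.690 × 12.1 = 56.74 ms.
Total: 131.1 + 1476 + 6.531 + 56.74 ms.

Δt = 1670 ms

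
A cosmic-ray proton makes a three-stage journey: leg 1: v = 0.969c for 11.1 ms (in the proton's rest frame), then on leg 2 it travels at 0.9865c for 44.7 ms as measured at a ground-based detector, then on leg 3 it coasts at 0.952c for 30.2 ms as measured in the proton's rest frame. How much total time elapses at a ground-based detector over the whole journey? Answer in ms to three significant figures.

Leg 1: γ = 1/√(1 − 0.969²) = 1/√0.06104 = 4.048; Δt_1 = 4.048 × 11.1 = 44.93 ms.
Leg 2: 44.7 ms is already measured at a ground-based detector.
Leg 3: γ = 1/√(1 − 0.952²) = 1/√0.09370 = 3.267; Δt_3 = 3.267 × 30.2 = 98.66 ms.
Total: 44.93 + 44.70 + 98.66 ms.

Δt = 188 ms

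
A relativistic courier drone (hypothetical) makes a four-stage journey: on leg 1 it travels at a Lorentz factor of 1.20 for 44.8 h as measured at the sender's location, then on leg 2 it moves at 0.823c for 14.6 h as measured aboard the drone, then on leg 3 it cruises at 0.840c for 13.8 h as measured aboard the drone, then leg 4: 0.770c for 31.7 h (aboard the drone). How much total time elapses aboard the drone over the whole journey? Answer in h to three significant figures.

Leg 1: γ = 1.20; τ_1 = 44.8/1.200 = 37.33 h.
Leg 2: 14.6 h is already measured aboard the drone.
Leg 3: 13.8 h is already measured aboard the drone.
Leg 4: 31.7 h is already measured aboard the drone.
Total: 37.33 + 14.60 + 13.80 + 31.70 h.

τ = 97.4 h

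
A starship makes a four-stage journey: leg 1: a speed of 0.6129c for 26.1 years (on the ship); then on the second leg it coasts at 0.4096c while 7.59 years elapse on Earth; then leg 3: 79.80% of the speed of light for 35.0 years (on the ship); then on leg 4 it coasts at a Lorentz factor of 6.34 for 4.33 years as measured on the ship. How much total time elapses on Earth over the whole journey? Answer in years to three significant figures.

Leg 1: γ = 1/√(1 − 0.6129²) = 1/√0.6244 = 1.266; Δt_1 = 1.266 × 26.1 = 33.03 years.
Leg 2: 7.59 years is already measured on Earth.
Leg 3: β = 0.7980; γ = 1/√(1 − 0.7980²) = 1/√0.3632 = 1.659; Δt_3 = 1.659 × 35.0 = 58.08 years.
Leg 4: γ = 6.34; Δt_4 = 6.340 × 4.33 = 27.45 years.
Total: 33.03 + 7.590 + 58.08 + 27.45 years.

Δt = 126 years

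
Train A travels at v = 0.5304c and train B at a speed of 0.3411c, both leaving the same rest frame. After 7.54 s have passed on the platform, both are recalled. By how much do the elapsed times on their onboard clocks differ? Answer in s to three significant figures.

|τ_A − τ_B| = 0.696 s

A: γ = 1/√(1 − 0.5304²) = 1/√0.7187 = 1.180; τ_A = 7.54/1.180 = 6.392 s.
B: γ = 1/√(1 − 0.3411²) = 1/√0.8837 = 1.064; τ_B = 7.54/1.064 = 7.088 s.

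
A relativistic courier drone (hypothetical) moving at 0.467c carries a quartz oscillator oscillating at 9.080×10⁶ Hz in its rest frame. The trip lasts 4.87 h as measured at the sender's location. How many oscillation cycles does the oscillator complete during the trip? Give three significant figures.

γ = 1/√(1 − 0.467²) = 1/√0.7819 = 1.131
The oscillator's own cycle count is N = f × τ where τ is the proper time aboard the drone. τ = Δt/γ = 4.87/1.131 = 4.306 h = 1.550×10⁴ s.
N = 9.080×10⁶ × 1.550×10⁴ = 1.408×10¹¹.

N = 1.41×10¹¹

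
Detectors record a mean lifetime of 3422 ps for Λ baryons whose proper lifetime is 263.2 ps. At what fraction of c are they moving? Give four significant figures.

γ = Δt/τ₀ = 3422/263.2 = 13.00
β = √(1 − 1/γ²) = √(1 − 0.005916) = √0.9941

v = 0.9970c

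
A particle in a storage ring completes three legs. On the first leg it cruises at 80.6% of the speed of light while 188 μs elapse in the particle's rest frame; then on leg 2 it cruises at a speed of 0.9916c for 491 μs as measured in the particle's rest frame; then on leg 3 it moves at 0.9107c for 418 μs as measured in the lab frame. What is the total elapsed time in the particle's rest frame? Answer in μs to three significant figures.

τ = 852 μs

Leg 1: 188 μs is already measured in the particle's rest frame.
Leg 2: 491 μs is already measured in the particle's rest frame.
Leg 3: γ = 1/√(1 − 0.9107²) = 1/√0.1706 = 2.421; τ_3 = 418/2.421 = 172.7 μs.
Total: 188.0 + 491.0 + 172.7 μs.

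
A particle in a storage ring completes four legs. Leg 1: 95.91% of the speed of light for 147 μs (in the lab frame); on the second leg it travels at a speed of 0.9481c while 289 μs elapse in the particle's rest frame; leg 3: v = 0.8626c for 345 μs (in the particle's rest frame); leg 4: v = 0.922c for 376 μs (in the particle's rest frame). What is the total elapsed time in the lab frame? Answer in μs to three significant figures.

Δt = 2710 μs

Leg 1: 147 μs is already measured in the lab frame.
Leg 2: γ = 1/√(1 − 0.9481²) = 1/√0.1011 = 3.145; Δt_2 = 3.145 × 289 = 908.9 μs.
Leg 3: γ = 1/√(1 − 0.8626²) = 1/√0.2559 = 1.977; Δt_3 = 1.977 × 345 = 682.0 μs.
Leg 4: γ = 1/√(1 − 0.922²) = 1/√0.1499 = 2.583; Δt_4 = 2.583 × 376 = 971.1 μs.
Total: 147.0 + 908.9 + 682.0 + 971.1 μs.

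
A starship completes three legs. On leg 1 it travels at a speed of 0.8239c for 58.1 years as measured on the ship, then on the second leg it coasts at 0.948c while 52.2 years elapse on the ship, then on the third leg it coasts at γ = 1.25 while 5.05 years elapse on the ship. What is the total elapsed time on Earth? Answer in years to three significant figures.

Δt = 273 years

Leg 1: γ = 1/√(1 − 0.8239²) = 1/√0.3212 = 1.764; Δt_1 = 1.764 × 58.1 = 102.5 years.
Leg 2: γ = 1/√(1 − 0.948²) = 1/√0.1013 = 3.142; Δt_2 = 3.142 × 52.2 = 164.0 years.
Leg 3: γ = 1.25; Δt_3 = 1.250 × 5.05 = 6.312 years.
Total: 102.5 + 164.0 + 6.312 years.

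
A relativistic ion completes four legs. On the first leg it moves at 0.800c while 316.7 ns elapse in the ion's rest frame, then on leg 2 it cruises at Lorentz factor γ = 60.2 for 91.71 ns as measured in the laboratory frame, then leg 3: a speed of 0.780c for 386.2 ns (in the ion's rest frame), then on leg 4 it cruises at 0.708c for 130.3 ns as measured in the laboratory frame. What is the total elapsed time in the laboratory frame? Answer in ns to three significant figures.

Δt = 1370 ns

Leg 1: γ = 1/√(1 − 0.800²) = 5/3 ≈ 1.667; Δt_1 = 1.667 × 316.7 = 527.8 ns.
Leg 2: 91.71 ns is already measured in the laboratory frame.
Leg 3: γ = 1/√(1 − 0.780²) = 1/√0.3916 = 1.598; Δt_3 = 1.598 × 386.2 = 617.2 ns.
Leg 4: 130.3 ns is already measured in the laboratory frame.
Total: 527.8 + 91.71 + 617.2 + 130.3 ns.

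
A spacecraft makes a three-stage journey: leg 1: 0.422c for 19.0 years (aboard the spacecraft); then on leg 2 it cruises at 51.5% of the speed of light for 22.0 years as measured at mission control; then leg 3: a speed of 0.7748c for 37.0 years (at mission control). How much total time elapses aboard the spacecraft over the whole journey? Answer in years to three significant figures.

Leg 1: 19.0 years is already measured aboard the spacecraft.
Leg 2: β = 0.515; γ = 1/√(1 − 0.515²) = 1/√0.7348 = 1.167; τ_2 = 22.0/1.167 = 18.86 years.
Leg 3: γ = 1/√(1 − 0.7748²) = 1/√0.3997 = 1.582; τ_3 = 37.0/1.582 = 23.39 years.
Total: 19.00 + 18.86 + 23.39 years.

τ = 61.2 years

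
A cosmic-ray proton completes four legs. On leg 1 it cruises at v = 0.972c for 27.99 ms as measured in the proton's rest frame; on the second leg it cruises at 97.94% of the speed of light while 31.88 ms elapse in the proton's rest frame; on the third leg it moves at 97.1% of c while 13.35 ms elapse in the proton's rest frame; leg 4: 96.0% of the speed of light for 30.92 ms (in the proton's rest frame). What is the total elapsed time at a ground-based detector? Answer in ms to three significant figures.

Leg 1: γ = 1/√(1 − 0.972²) = 1/√0.05522 = 4.256; Δt_1 = 4.256 × 27.99 = 119.1 ms.
Leg 2: β = 0.9794; γ = 1/√(1 − 0.9794²) = 1/√0.04078 = 4.952; Δt_2 = 4.952 × 31.88 = 157.9 ms.
Leg 3: β = 0.971; γ = 1/√(1 − 0.971²) = 1/√0.05716 = 4.183; Δt_3 = 4.183 × 13.35 = 55.84 ms.
Leg 4: β = 0.960; γ = 1/√(1 − 0.960²) = 1/√0.07840 = 3.571; Δt_4 = 3.571 × 30.92 = 110.4 ms.
Total: 119.1 + 157.9 + 55.84 + 110.4 ms.

Δt = 443 ms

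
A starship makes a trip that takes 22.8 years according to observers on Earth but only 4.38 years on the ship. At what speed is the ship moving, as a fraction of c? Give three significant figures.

The proper time is measured on the ship (both events occur at the ship's location); Δt is measured on Earth. γ = Δt/τ = 22.8/4.38 = 5.205.
β = √(1 − 1/γ²) = √(1 − 0.03690) = √0.9631

β = 0.981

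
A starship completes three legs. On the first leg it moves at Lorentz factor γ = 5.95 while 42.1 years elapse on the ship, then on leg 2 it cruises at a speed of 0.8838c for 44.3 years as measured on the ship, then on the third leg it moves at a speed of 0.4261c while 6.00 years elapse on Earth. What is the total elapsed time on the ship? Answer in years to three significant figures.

Leg 1: 42.1 years is already measured on the ship.
Leg 2: 44.3 years is already measured on the ship.
Leg 3: γ = 1/√(1 − 0.4261²) = 1/√0.8184 = 1.105; τ_3 = 6.00/1.105 = 5.428 years.
Total: 42.10 + 44.30 + 5.428 years.

τ = 91.8 years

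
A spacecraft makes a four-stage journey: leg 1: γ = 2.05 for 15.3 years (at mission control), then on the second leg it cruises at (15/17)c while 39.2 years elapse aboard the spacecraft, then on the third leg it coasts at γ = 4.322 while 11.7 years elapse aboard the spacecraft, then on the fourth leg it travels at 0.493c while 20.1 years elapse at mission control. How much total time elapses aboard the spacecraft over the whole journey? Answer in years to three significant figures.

Leg 1: γ = 2.05; τ_1 = 15.3/2.050 = 7.463 years.
Leg 2: 39.2 years is already measured aboard the spacecraft.
Leg 3: 11.7 years is already measured aboard the spacecraft.
Leg 4: γ = 1/√(1 − 0.493²) = 1/√0.7570 = 1.149; τ_4 = 20.1/1.149 = 17.49 years.
Total: 7.463 + 39.20 + 11.70 + 17.49 years.

τ = 75.9 years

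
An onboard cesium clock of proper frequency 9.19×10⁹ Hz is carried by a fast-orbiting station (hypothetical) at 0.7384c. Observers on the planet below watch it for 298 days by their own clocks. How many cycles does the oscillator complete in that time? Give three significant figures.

N = 1.60×10¹⁷

γ = 1/√(1 − 0.7384²) = 1/√0.4548 = 1.483
During 298 days of lab time, the oscillator's proper time advances by τ = Δt/γ = 298/1.483 = 201.0 days = 1.736×10⁷ s.
N = f × τ = 9.19×10⁹ × 1.736×10⁷ = 1.596×10¹⁷.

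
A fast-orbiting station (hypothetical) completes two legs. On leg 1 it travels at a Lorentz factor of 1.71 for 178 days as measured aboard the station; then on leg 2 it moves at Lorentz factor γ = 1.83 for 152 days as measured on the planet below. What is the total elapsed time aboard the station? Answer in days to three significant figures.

τ = 261 days

Leg 1: 178 days is already measured aboard the station.
Leg 2: γ = 1.83; τ_2 = 152/1.830 = 83.06 days.
Total: 178.0 + 83.06 days.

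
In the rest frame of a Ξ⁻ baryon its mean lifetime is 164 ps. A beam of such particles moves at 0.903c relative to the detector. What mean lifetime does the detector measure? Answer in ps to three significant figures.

Δt = 382 ps

γ = 1/√(1 − 0.903²) = 1/√0.1846 = 2.328
The rest-frame lifetime is the proper time; the lab measures the dilated interval Δt = γτ₀ = 2.328 × 164 ps.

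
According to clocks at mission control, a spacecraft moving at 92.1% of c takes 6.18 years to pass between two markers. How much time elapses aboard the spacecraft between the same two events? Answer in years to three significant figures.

β = 0.921; γ = 1/√(1 − 0.921²) = 1/√0.1518 = 2.567
The interval measured at mission control is the dilated one; the clock aboard the spacecraft measures the proper time τ = Δt/γ = 6.18/2.567 years.

τ = 2.41 years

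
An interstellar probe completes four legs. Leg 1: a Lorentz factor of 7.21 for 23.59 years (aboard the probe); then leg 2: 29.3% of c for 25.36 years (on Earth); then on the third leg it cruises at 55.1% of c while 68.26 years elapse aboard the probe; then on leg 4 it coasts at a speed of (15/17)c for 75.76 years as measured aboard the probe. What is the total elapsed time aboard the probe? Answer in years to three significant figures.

τ = 192 years

Leg 1: 23.59 years is already measured aboard the probe.
Leg 2: β = 0.293; γ = 1/√(1 − 0.293²) = 1/√0.9142 = 1.046; τ_2 = 25.36/1.046 = 24.25 years.
Leg 3: 68.26 years is already measured aboard the probe.
Leg 4: 75.76 years is already measured aboard the probe.
Total: 23.59 + 24.25 + 68.26 + 75.76 years.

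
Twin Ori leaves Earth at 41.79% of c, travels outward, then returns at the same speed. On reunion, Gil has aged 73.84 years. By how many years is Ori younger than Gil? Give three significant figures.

Δt − τ = 6.76 years

β = 0.4179; γ = 1/√(1 − 0.4179²) = 1/√0.8254 = 1.101
Ori's elapsed proper time: τ = 73.84/1.101 = 67.08 years.
Age gap = Δt − τ = 73.84 − 67.08 years.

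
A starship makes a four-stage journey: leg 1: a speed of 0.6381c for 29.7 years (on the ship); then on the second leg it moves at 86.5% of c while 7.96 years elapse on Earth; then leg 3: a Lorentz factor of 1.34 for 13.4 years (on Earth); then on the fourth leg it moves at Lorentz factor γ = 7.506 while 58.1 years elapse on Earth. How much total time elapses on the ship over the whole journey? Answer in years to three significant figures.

τ = 51.4 years

Leg 1: 29.7 years is already measured on the ship.
Leg 2: β = 0.865; γ = 1/√(1 − 0.865²) = 1/√0.2518 = 1.993; τ_2 = 7.96/1.993 = 3.994 years.
Leg 3: γ = 1.34; τ_3 = 13.4/1.340 = 10.00 years.
Leg 4: γ = 7.506; τ_4 = 58.1/7.506 = 7.740 years.
Total: 29.70 + 3.994 + 10.00 + 7.740 years.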